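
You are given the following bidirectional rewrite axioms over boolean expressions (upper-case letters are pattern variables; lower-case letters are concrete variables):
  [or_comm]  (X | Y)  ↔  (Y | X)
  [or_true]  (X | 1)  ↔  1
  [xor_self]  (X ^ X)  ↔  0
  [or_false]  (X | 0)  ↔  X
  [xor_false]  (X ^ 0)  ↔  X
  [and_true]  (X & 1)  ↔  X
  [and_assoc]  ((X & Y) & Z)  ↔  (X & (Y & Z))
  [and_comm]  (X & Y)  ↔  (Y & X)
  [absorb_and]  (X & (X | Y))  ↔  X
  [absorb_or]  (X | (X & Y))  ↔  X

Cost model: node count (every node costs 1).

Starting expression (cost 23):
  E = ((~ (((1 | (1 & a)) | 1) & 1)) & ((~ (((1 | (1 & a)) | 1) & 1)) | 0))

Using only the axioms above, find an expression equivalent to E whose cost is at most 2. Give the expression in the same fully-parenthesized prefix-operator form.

(~ 1)   [cost 2]

1. [absorb_and →] ((~ (((1 | (1 & a)) | 1) & 1)) & ((~ (((1 | (1 & a)) | 1) & 1)) | 0))  →  (~ (((1 | (1 & a)) | 1) & 1))
2. [and_true →] (((1 | (1 & a)) | 1) & 1)  →  ((1 | (1 & a)) | 1);  E = (~ ((1 | (1 & a)) | 1))
3. [absorb_or →] (1 | (1 & a))  →  1;  E = (~ (1 | 1))
4. [or_true →] (1 | 1)  →  1;  cost 2 ≤ 2, done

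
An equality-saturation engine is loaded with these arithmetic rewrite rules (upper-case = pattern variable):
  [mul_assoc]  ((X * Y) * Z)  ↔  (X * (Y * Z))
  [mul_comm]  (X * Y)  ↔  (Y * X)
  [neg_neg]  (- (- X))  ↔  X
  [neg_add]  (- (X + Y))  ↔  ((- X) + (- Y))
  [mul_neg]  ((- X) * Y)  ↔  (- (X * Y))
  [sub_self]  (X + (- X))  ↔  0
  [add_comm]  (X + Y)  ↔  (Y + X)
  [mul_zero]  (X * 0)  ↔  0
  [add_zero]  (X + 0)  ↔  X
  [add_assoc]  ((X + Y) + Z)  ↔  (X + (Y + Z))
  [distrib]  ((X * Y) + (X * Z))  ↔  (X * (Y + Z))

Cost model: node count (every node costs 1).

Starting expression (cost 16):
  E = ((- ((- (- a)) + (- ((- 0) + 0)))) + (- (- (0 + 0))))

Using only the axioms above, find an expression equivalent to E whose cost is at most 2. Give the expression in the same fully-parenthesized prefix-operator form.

(- a)   [cost 2]

step 1: add_zero (→) rewrites ((- 0) + 0) into (- 0), now ((- ((- (- a)) + (- (- 0)))) + (- (- (0 + 0))))
step 2: neg_neg (→) rewrites (- (- 0)) into 0, now ((- ((- (- a)) + 0)) + (- (- (0 + 0))))
step 3: neg_neg (→) rewrites (- (- (0 + 0))) into (0 + 0), now ((- ((- (- a)) + 0)) + (0 + 0))
step 4: add_zero (→) rewrites (0 + 0) into 0, now ((- ((- (- a)) + 0)) + 0)
step 5: add_zero (→) rewrites ((- ((- (- a)) + 0)) + 0) into (- ((- (- a)) + 0))
step 6: add_zero (→) rewrites ((- (- a)) + 0) into (- (- a)), now (- (- (- a)))
step 7: neg_neg (→) rewrites (- (- (- a))) into (- a), reaching cost 2 (bound 2)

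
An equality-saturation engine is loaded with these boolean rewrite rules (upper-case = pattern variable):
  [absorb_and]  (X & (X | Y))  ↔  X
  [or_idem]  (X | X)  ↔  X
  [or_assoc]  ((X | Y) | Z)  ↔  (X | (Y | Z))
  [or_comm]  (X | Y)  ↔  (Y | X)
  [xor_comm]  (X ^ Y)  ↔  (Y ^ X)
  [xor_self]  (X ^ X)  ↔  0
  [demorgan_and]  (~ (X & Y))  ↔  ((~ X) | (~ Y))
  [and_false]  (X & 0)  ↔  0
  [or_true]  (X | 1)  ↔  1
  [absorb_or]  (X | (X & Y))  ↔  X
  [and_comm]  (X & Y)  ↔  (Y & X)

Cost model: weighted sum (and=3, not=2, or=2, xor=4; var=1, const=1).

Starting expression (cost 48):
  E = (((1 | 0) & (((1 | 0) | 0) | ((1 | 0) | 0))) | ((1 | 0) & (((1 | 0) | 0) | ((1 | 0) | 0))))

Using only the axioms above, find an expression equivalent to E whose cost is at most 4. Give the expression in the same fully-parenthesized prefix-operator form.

(1 | 0)   [cost 4]

step 1: or_idem (→) rewrites (((1 | 0) & (((1 | 0) | 0) | ((1 | 0) | 0))) | ((1 | 0) & (((1 | 0) | 0) | ((1 | 0) | 0)))) into ((1 | 0) & (((1 | 0) | 0) | ((1 | 0) | 0)))
step 2: or_idem (→) rewrites (((1 | 0) | 0) | ((1 | 0) | 0)) into ((1 | 0) | 0), now ((1 | 0) & ((1 | 0) | 0))
step 3: absorb_and (→) rewrites ((1 | 0) & ((1 | 0) | 0)) into (1 | 0), reaching cost 4 (bound 4)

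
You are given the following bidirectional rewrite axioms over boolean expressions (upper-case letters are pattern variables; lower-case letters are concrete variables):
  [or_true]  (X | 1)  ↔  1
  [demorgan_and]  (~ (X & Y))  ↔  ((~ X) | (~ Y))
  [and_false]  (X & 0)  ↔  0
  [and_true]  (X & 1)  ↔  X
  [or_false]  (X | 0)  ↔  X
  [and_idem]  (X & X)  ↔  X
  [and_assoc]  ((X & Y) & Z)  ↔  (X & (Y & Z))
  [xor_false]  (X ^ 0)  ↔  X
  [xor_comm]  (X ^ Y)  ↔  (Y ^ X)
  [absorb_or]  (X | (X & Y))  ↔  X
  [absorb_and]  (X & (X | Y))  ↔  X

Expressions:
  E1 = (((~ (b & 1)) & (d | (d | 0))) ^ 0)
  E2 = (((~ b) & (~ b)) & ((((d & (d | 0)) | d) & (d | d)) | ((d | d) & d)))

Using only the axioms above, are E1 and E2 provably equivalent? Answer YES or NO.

(1) (b & 1)  =[and_true →]=  b    ⊢ (((~ b) & (d | (d | 0))) ^ 0)
(2) (d | 0)  =[or_false →]=  d    ⊢ (((~ b) & (d | d)) ^ 0)
(3) (((~ b) & (d | d)) ^ 0)  =[xor_false →]=  ((~ b) & (d | d))
(4) (d | d)  =[absorb_or ←]=  ((d | d) | ((d | d) & d))    ⊢ ((~ b) & ((d | d) | ((d | d) & d)))
(5) (d | d)  =[and_idem ←]=  ((d | d) & (d | d))    ⊢ ((~ b) & (((d | d) & (d | d)) | ((d | d) & d)))
(6) (~ b)  =[and_idem ←]=  ((~ b) & (~ b))    ⊢ (((~ b) & (~ b)) & (((d | d) & (d | d)) | ((d | d) & d)))
(7) d  =[absorb_and ←]=  (d & (d | 0))    ⊢ E2

YES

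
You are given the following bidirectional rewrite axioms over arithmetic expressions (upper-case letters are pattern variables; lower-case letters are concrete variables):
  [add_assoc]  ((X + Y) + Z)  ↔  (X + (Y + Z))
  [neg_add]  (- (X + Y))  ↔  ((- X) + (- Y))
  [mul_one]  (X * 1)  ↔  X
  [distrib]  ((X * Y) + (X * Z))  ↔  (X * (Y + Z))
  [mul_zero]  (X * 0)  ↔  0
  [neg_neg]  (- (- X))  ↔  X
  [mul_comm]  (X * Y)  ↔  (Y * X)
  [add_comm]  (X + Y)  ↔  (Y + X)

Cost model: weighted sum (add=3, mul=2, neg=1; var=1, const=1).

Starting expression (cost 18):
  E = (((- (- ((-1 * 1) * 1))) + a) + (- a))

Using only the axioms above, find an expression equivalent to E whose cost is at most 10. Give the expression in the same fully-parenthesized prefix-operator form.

step 1: mul_one (→) rewrites ((-1 * 1) * 1) into (-1 * 1), now (((- (- (-1 * 1))) + a) + (- a))
step 2: neg_neg (→) rewrites (- (- (-1 * 1))) into (-1 * 1), now (((-1 * 1) + a) + (- a))
step 3: mul_one (→) rewrites (-1 * 1) into -1, reaching cost 10 (bound 10)

((-1 + a) + (- a))   [cost 10]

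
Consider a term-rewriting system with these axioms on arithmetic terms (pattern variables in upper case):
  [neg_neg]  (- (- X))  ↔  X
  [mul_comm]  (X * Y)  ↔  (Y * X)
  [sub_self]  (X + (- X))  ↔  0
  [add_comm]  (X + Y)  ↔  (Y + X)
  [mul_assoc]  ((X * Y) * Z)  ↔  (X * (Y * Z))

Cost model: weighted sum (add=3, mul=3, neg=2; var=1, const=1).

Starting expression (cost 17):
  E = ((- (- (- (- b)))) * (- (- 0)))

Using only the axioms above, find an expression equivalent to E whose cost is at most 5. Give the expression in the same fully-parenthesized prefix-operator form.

(b * 0)   [cost 5]

step 1: neg_neg (→) rewrites (- (- b)) into b, now ((- (- b)) * (- (- 0)))
step 2: neg_neg (→) rewrites (- (- b)) into b, now (b * (- (- 0)))
step 3: neg_neg (→) rewrites (- (- 0)) into 0, reaching cost 5 (bound 5)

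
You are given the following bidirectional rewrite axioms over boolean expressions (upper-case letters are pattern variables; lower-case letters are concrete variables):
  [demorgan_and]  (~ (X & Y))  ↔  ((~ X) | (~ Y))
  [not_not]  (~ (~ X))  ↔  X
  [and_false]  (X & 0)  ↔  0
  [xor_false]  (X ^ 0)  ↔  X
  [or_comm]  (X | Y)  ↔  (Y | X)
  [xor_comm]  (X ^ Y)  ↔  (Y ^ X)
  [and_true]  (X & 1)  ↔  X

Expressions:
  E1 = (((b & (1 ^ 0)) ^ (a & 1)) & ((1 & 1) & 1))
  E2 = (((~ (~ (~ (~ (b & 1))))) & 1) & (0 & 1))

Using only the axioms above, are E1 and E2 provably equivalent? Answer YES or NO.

NO

The axioms are sound identities: if E1 ↔* E2 then E1 and E2 evaluate identically under any assignment.
Under a=0, b=1: E1 evaluates to 1, E2 to 0. Distinct ⇒ no rewrite sequence connects them.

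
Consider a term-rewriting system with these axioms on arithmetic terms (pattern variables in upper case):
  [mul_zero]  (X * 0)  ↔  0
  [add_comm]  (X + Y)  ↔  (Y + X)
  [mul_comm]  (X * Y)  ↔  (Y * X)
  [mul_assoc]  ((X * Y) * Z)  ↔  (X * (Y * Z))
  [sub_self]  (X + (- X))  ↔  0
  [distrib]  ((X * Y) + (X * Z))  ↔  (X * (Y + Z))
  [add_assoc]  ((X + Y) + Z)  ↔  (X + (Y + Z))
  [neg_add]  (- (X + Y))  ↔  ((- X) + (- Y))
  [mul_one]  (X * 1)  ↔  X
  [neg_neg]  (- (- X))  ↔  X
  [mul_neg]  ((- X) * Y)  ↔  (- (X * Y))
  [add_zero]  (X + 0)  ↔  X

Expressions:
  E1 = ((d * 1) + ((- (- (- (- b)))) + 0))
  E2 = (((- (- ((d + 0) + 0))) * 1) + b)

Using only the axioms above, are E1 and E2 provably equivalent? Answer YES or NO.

YES

step 1: neg_neg (→) rewrites (- (- (- (- b)))) into (- (- b)), now ((d * 1) + ((- (- b)) + 0))
step 2: mul_one (→) rewrites (d * 1) into d, now (d + ((- (- b)) + 0))
step 3: neg_neg (→) rewrites (- (- b)) into b, now (d + (b + 0))
step 4: add_zero (→) rewrites (b + 0) into b, now (d + b)
step 5: mul_one (←) rewrites d into (d * 1), now ((d * 1) + b)
step 6: add_zero (←) rewrites d into (d + 0), now (((d + 0) * 1) + b)
step 7: neg_neg (←) rewrites (d + 0) into (- (- (d + 0))), now (((- (- (d + 0))) * 1) + b)
step 8: add_zero (←) rewrites d into (d + 0), which is E2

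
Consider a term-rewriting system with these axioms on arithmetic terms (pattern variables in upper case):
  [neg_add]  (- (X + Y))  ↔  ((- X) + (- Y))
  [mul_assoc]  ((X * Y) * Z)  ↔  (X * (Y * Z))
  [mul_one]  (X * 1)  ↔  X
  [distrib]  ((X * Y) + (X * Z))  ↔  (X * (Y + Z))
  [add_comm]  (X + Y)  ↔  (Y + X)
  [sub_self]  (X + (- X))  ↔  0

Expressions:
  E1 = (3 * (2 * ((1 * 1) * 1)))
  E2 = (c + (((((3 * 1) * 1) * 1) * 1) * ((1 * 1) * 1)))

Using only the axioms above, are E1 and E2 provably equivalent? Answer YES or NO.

The axioms are sound identities: if E1 ↔* E2 then E1 and E2 evaluate identically under any assignment.
Under c=0: E1 evaluates to 6, E2 to 3. Distinct ⇒ no rewrite sequence connects them.

NO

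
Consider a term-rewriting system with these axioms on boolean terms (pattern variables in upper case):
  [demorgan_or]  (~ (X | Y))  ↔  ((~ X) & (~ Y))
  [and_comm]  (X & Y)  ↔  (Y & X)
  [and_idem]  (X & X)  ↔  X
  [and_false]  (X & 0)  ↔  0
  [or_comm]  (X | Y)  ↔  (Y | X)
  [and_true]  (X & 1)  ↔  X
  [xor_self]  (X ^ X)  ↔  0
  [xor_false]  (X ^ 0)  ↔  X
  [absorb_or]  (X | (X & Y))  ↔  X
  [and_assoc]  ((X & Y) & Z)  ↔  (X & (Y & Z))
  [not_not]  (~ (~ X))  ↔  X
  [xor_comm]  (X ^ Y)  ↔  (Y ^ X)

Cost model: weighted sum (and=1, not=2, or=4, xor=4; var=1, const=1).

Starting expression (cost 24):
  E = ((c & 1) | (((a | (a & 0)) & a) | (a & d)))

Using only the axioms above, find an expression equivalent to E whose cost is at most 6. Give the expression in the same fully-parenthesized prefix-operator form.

(c | a)   [cost 6]

(1) (a | (a & 0))  =[absorb_or →]=  a    ⊢ ((c & 1) | ((a & a) | (a & d)))
(2) (c & 1)  =[and_true →]=  c    ⊢ (c | ((a & a) | (a & d)))
(3) (a & a)  =[and_idem →]=  a    ⊢ (c | (a | (a & d)))
(4) (a | (a & d))  =[absorb_or →]=  a    ⊢ cost 6, within 6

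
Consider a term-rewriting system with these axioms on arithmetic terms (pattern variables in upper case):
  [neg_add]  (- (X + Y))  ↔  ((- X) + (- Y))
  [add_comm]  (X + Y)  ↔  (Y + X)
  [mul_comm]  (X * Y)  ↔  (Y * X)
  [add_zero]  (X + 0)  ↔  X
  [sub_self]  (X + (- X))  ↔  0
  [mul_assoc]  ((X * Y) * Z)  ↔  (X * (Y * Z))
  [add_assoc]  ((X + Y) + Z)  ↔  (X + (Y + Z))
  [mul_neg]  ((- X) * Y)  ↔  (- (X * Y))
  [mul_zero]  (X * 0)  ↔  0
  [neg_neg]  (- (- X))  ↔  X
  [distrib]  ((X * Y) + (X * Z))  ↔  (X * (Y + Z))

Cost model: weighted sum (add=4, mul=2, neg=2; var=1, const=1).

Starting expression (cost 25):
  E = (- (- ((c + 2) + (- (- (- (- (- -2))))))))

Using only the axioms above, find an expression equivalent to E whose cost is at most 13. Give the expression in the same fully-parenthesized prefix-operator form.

((c + 2) + (- -2))   [cost 13]

step 1: neg_neg (→) rewrites (- (- (- (- (- -2))))) into (- (- (- -2))), now (- (- ((c + 2) + (- (- (- -2))))))
step 2: neg_neg (→) rewrites (- (- (- -2))) into (- -2), now (- (- ((c + 2) + (- -2))))
step 3: neg_neg (→) rewrites (- (- ((c + 2) + (- -2)))) into ((c + 2) + (- -2)), reaching cost 13 (bound 13)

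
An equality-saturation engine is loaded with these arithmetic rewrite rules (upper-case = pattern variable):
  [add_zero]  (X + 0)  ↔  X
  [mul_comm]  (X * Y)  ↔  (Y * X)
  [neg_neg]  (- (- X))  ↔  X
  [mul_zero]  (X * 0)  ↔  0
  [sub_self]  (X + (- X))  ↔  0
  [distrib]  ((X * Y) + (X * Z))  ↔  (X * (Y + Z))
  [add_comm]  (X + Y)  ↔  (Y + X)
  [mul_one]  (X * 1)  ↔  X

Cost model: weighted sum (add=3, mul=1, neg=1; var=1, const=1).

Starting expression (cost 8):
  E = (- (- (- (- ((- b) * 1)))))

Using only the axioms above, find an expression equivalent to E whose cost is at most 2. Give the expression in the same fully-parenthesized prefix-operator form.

1. [neg_neg →] (- (- (- ((- b) * 1))))  →  (- ((- b) * 1));  E = (- (- ((- b) * 1)))
2. [mul_one →] ((- b) * 1)  →  (- b);  E = (- (- (- b)))
3. [neg_neg →] (- (- (- b)))  →  (- b);  cost 2 ≤ 2, done

(- b)   [cost 2]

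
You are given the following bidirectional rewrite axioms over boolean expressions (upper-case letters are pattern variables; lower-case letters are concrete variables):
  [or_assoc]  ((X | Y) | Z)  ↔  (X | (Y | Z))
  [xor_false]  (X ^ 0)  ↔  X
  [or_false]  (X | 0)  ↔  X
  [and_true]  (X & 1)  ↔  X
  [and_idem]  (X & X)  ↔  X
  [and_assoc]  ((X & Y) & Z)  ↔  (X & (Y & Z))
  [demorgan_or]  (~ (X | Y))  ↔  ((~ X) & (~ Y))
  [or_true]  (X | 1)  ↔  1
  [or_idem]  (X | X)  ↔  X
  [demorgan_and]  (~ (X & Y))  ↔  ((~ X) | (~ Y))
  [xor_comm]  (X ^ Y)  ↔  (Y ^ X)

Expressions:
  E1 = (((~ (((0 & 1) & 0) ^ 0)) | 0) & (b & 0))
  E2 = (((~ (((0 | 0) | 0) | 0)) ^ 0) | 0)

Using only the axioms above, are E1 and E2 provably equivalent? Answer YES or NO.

NO

The axioms are sound identities: if E1 ↔* E2 then E1 and E2 evaluate identically under any assignment.
Under b=0: E1 evaluates to 0, E2 to 1. Distinct ⇒ no rewrite sequence connects them.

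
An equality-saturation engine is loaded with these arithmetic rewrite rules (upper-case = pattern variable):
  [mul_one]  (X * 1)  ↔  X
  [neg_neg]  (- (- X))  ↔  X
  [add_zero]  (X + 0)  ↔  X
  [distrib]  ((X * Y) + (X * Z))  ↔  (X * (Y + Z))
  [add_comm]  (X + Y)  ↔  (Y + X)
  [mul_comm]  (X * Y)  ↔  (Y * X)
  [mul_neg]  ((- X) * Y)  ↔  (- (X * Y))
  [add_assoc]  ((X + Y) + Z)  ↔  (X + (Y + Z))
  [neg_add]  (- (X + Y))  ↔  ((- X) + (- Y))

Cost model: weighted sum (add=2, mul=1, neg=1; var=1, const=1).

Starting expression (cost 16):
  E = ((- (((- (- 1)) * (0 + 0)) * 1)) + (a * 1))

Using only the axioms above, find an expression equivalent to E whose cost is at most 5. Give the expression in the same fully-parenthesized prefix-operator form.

(a + (- 0))   [cost 5]

(1) (((- (- 1)) * (0 + 0)) * 1)  =[mul_one →]=  ((- (- 1)) * (0 + 0))    ⊢ ((- ((- (- 1)) * (0 + 0))) + (a * 1))
(2) (a * 1)  =[mul_one →]=  a    ⊢ ((- ((- (- 1)) * (0 + 0))) + a)
(3) (- (- 1))  =[neg_neg →]=  1    ⊢ ((- (1 * (0 + 0))) + a)
(4) (0 + 0)  =[add_zero →]=  0    ⊢ ((- (1 * 0)) + a)
(5) ((- (1 * 0)) + a)  =[add_comm →]=  (a + (- (1 * 0)))
(6) (1 * 0)  =[mul_comm →]=  (0 * 1)    ⊢ (a + (- (0 * 1)))
(7) (0 * 1)  =[mul_one →]=  0    ⊢ cost 5, within 5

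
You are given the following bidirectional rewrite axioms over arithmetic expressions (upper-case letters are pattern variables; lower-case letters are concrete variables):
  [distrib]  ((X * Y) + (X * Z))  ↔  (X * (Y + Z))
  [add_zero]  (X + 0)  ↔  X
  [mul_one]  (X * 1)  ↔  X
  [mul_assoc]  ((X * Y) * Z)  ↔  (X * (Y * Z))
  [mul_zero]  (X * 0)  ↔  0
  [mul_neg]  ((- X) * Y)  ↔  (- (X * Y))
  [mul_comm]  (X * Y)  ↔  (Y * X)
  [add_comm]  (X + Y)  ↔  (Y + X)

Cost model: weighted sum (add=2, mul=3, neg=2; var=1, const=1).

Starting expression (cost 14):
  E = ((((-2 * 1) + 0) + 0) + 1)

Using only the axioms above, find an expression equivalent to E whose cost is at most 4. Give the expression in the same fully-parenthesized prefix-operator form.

step 1: add_zero (→) rewrites ((-2 * 1) + 0) into (-2 * 1), now (((-2 * 1) + 0) + 1)
step 2: mul_one (→) rewrites (-2 * 1) into -2, now ((-2 + 0) + 1)
step 3: add_zero (→) rewrites (-2 + 0) into -2, reaching cost 4 (bound 4)

(-2 + 1)   [cost 4]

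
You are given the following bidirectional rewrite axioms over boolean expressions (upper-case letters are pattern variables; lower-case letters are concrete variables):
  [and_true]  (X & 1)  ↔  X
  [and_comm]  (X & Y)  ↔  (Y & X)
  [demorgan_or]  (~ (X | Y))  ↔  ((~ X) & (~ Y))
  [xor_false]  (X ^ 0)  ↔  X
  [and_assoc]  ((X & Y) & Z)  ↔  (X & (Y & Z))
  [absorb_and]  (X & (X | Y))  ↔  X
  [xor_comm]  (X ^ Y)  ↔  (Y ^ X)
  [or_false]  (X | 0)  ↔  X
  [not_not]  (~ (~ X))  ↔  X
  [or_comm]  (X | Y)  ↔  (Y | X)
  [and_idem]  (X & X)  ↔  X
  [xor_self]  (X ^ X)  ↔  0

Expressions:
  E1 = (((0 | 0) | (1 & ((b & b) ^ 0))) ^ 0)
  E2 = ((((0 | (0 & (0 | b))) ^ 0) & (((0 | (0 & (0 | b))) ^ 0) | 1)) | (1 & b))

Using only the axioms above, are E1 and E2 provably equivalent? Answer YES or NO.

YES

(1) (((0 | 0) | (1 & ((b & b) ^ 0))) ^ 0)  =[xor_false →]=  ((0 | 0) | (1 & ((b & b) ^ 0)))
(2) (b & b)  =[and_idem →]=  b    ⊢ ((0 | 0) | (1 & (b ^ 0)))
(3) (b ^ 0)  =[xor_false →]=  b    ⊢ ((0 | 0) | (1 & b))
(4) (0 | 0)  =[xor_false ←]=  ((0 | 0) ^ 0)    ⊢ (((0 | 0) ^ 0) | (1 & b))
(5) 0  =[absorb_and ←]=  (0 & (0 | b))    ⊢ (((0 | (0 & (0 | b))) ^ 0) | (1 & b))
(6) ((0 | (0 & (0 | b))) ^ 0)  =[absorb_and ←]=  (((0 | (0 & (0 | b))) ^ 0) & (((0 | (0 & (0 | b))) ^ 0) | 1))    ⊢ E2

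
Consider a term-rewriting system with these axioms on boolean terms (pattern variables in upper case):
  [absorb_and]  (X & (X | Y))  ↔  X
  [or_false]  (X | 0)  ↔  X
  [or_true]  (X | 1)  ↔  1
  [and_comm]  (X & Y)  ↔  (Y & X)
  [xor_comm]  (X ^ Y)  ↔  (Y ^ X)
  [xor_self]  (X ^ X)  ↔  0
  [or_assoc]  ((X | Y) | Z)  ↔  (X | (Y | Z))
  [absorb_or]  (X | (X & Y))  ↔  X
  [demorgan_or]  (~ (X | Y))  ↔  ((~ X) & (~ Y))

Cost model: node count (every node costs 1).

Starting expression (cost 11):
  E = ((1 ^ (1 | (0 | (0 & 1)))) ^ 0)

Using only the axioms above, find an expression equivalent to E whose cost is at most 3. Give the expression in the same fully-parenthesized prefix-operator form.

(0 ^ 0)   [cost 3]

step 1: absorb_or (→) rewrites (0 | (0 & 1)) into 0, now ((1 ^ (1 | 0)) ^ 0)
step 2: or_false (→) rewrites (1 | 0) into 1, now ((1 ^ 1) ^ 0)
step 3: xor_self (→) rewrites (1 ^ 1) into 0, reaching cost 3 (bound 3)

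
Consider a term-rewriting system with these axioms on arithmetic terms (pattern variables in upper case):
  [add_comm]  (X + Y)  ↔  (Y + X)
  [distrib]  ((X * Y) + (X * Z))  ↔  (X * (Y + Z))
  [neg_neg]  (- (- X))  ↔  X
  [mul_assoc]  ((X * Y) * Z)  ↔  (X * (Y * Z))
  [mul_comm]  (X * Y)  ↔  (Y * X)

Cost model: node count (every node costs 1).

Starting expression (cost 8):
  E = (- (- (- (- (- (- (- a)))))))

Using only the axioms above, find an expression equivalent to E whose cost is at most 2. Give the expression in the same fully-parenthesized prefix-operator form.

(- a)   [cost 2]

1. [neg_neg →] (- (- (- (- a))))  →  (- (- a));  E = (- (- (- (- (- a)))))
2. [neg_neg →] (- (- (- (- (- a)))))  →  (- (- (- a)))
3. [neg_neg →] (- (- a))  →  a;  cost 2 ≤ 2, done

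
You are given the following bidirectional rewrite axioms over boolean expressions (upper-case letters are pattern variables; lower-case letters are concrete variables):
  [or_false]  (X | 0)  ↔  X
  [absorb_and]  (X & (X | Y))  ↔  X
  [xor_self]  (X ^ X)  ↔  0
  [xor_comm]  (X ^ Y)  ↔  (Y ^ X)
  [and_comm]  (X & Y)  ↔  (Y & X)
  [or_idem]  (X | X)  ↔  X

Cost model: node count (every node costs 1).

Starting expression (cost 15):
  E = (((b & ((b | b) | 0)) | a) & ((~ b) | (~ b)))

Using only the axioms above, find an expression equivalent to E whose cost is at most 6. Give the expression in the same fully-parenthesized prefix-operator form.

(1) ((b | b) | 0)  =[or_false →]=  (b | b)    ⊢ (((b & (b | b)) | a) & ((~ b) | (~ b)))
(2) ((~ b) | (~ b))  =[or_idem →]=  (~ b)    ⊢ (((b & (b | b)) | a) & (~ b))
(3) (b & (b | b))  =[absorb_and →]=  b    ⊢ cost 6, within 6

((b | a) & (~ b))   [cost 6]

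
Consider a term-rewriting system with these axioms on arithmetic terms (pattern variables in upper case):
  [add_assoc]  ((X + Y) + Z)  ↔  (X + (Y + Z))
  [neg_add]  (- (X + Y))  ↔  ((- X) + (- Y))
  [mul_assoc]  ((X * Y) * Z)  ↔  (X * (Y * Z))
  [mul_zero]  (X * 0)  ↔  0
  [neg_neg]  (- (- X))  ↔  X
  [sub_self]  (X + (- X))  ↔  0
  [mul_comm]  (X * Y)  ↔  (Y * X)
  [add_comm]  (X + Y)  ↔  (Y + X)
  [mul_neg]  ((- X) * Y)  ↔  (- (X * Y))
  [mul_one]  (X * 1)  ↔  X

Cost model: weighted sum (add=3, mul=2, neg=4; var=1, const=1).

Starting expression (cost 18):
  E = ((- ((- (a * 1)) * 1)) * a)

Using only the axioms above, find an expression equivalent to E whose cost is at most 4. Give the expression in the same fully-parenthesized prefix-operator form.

(a * a)   [cost 4]

step 1: mul_one (→) rewrites ((- (a * 1)) * 1) into (- (a * 1)), now ((- (- (a * 1))) * a)
step 2: mul_comm (→) rewrites ((- (- (a * 1))) * a) into (a * (- (- (a * 1))))
step 3: neg_neg (→) rewrites (- (- (a * 1))) into (a * 1), now (a * (a * 1))
step 4: mul_one (→) rewrites (a * 1) into a, reaching cost 4 (bound 4)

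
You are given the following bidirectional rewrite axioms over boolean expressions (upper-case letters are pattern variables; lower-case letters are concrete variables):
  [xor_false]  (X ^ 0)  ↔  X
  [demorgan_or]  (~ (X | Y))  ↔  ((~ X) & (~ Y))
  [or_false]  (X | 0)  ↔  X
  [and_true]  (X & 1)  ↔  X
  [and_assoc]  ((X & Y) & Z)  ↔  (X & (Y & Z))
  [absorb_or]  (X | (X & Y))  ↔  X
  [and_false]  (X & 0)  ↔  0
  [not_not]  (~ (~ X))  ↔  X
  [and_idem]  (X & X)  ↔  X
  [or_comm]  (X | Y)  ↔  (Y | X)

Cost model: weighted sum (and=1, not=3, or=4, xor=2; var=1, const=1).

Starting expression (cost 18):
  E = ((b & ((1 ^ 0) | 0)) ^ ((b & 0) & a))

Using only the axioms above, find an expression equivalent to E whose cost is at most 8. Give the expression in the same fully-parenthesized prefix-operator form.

1. [or_false →] ((1 ^ 0) | 0)  →  (1 ^ 0);  E = ((b & (1 ^ 0)) ^ ((b & 0) & a))
2. [and_false →] (b & 0)  →  0;  E = ((b & (1 ^ 0)) ^ (0 & a))
3. [xor_false →] (1 ^ 0)  →  1;  cost 8 ≤ 8, done

((b & 1) ^ (0 & a))   [cost 8]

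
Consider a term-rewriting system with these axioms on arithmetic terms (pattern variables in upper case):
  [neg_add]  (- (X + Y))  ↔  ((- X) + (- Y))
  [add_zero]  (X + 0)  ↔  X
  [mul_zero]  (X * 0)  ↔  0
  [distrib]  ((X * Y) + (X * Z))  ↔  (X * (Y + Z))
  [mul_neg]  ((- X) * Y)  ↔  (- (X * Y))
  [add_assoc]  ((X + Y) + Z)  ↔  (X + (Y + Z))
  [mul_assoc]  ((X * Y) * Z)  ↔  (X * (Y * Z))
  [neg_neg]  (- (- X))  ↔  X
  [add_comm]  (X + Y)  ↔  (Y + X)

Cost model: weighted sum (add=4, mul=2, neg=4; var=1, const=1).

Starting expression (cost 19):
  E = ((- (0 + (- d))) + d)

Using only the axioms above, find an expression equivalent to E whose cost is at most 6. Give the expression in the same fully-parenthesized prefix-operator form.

(d + d)   [cost 6]

(1) (0 + (- d))  =[add_comm →]=  ((- d) + 0)    ⊢ ((- ((- d) + 0)) + d)
(2) ((- d) + 0)  =[add_zero →]=  (- d)    ⊢ ((- (- d)) + d)
(3) (- (- d))  =[neg_neg →]=  d    ⊢ cost 6, within 6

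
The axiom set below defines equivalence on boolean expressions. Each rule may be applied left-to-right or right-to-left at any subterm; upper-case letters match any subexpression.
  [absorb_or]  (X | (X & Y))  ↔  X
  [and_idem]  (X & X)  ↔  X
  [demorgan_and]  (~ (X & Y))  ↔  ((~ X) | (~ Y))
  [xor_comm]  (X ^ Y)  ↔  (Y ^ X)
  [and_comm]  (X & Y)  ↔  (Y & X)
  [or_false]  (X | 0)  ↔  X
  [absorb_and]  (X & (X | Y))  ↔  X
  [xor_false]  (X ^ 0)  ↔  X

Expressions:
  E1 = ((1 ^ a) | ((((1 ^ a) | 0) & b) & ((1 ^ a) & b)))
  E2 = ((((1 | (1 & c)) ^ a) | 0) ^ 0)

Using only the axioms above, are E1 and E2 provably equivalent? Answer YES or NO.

YES

step 1: or_false (→) rewrites ((1 ^ a) | 0) into (1 ^ a), now ((1 ^ a) | (((1 ^ a) & b) & ((1 ^ a) & b)))
step 2: and_idem (→) rewrites (((1 ^ a) & b) & ((1 ^ a) & b)) into ((1 ^ a) & b), now ((1 ^ a) | ((1 ^ a) & b))
step 3: absorb_or (→) rewrites ((1 ^ a) | ((1 ^ a) & b)) into (1 ^ a)
step 4: or_false (←) rewrites (1 ^ a) into ((1 ^ a) | 0)
step 5: xor_false (←) rewrites ((1 ^ a) | 0) into (((1 ^ a) | 0) ^ 0)
step 6: absorb_or (←) rewrites 1 into (1 | (1 & c)), which is E2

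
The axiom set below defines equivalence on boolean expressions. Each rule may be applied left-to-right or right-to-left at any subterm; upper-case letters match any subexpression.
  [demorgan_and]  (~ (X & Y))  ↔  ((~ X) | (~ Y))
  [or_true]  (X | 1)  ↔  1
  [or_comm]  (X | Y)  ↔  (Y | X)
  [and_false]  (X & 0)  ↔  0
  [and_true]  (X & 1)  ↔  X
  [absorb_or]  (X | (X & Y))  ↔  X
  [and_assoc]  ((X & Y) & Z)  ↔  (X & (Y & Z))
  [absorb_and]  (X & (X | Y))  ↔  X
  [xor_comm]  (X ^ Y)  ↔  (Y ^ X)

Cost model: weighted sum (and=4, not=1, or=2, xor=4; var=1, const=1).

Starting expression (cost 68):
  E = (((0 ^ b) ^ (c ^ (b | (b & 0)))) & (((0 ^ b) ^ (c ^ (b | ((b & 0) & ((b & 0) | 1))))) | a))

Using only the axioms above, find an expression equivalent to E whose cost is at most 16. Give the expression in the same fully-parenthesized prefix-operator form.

((0 ^ b) ^ (c ^ b))   [cost 16]

(1) ((b & 0) & ((b & 0) | 1))  =[absorb_and →]=  (b & 0)    ⊢ (((0 ^ b) ^ (c ^ (b | (b & 0)))) & (((0 ^ b) ^ (c ^ (b | (b & 0)))) | a))
(2) (((0 ^ b) ^ (c ^ (b | (b & 0)))) & (((0 ^ b) ^ (c ^ (b | (b & 0)))) | a))  =[absorb_and →]=  ((0 ^ b) ^ (c ^ (b | (b & 0))))
(3) (b | (b & 0))  =[absorb_or →]=  b    ⊢ cost 16, within 16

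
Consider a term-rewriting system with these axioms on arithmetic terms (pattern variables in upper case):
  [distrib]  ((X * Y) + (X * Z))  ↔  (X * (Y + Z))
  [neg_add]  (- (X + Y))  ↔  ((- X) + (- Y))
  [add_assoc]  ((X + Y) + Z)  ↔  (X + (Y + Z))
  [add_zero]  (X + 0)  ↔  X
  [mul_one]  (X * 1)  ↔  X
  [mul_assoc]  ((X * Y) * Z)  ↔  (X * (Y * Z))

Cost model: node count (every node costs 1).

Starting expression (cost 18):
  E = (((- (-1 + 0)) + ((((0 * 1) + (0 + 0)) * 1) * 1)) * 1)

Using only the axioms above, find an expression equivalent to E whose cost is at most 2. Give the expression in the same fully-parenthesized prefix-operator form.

(- -1)   [cost 2]

1. [mul_one →] ((((0 * 1) + (0 + 0)) * 1) * 1)  →  (((0 * 1) + (0 + 0)) * 1);  E = (((- (-1 + 0)) + (((0 * 1) + (0 + 0)) * 1)) * 1)
2. [mul_one →] (((0 * 1) + (0 + 0)) * 1)  →  ((0 * 1) + (0 + 0));  E = (((- (-1 + 0)) + ((0 * 1) + (0 + 0))) * 1)
3. [add_zero →] (0 + 0)  →  0;  E = (((- (-1 + 0)) + ((0 * 1) + 0)) * 1)
4. [add_zero →] (-1 + 0)  →  -1;  E = (((- -1) + ((0 * 1) + 0)) * 1)
5. [add_zero →] ((0 * 1) + 0)  →  (0 * 1);  E = (((- -1) + (0 * 1)) * 1)
6. [mul_one →] (0 * 1)  →  0;  E = (((- -1) + 0) * 1)
7. [add_zero →] ((- -1) + 0)  →  (- -1);  E = ((- -1) * 1)
8. [mul_one →] ((- -1) * 1)  →  (- -1);  cost 2 ≤ 2, done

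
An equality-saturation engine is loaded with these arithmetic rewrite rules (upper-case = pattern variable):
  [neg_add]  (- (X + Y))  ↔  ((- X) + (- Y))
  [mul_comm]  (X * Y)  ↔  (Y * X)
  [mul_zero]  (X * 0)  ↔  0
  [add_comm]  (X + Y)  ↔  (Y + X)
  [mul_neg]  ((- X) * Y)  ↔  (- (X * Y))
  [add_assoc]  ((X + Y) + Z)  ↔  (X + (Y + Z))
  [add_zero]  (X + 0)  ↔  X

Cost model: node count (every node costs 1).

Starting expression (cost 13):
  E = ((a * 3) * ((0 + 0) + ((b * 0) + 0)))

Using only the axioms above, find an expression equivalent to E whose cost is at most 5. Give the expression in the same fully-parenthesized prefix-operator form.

step 1: mul_zero (→) rewrites (b * 0) into 0, now ((a * 3) * ((0 + 0) + (0 + 0)))
step 2: add_zero (→) rewrites (0 + 0) into 0, now ((a * 3) * (0 + (0 + 0)))
step 3: add_zero (→) rewrites (0 + 0) into 0, now ((a * 3) * (0 + 0))
step 4: add_zero (→) rewrites (0 + 0) into 0, reaching cost 5 (bound 5)

((a * 3) * 0)   [cost 5]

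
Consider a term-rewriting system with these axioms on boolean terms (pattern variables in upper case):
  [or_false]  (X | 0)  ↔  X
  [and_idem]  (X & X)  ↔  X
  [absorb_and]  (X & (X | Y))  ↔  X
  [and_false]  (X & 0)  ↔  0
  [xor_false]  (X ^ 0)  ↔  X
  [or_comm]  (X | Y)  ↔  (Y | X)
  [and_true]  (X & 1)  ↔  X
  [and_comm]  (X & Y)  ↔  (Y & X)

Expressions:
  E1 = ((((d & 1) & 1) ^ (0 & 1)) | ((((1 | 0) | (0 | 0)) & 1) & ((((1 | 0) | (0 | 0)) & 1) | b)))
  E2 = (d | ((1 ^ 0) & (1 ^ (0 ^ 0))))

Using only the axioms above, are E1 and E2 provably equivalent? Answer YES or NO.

step 1: absorb_and (→) rewrites ((((1 | 0) | (0 | 0)) & 1) & ((((1 | 0) | (0 | 0)) & 1) | b)) into (((1 | 0) | (0 | 0)) & 1), now ((((d & 1) & 1) ^ (0 & 1)) | (((1 | 0) | (0 | 0)) & 1))
step 2: and_true (→) rewrites (0 & 1) into 0, now ((((d & 1) & 1) ^ 0) | (((1 | 0) | (0 | 0)) & 1))
step 3: or_false (→) rewrites (0 | 0) into 0, now ((((d & 1) & 1) ^ 0) | (((1 | 0) | 0) & 1))
step 4: and_true (→) rewrites (((1 | 0) | 0) & 1) into ((1 | 0) | 0), now ((((d & 1) & 1) ^ 0) | ((1 | 0) | 0))
step 5: and_true (→) rewrites ((d & 1) & 1) into (d & 1), now (((d & 1) ^ 0) | ((1 | 0) | 0))
step 6: or_false (→) rewrites (1 | 0) into 1, now (((d & 1) ^ 0) | (1 | 0))
step 7: and_true (→) rewrites (d & 1) into d, now ((d ^ 0) | (1 | 0))
step 8: xor_false (→) rewrites (d ^ 0) into d, now (d | (1 | 0))
step 9: or_false (→) rewrites (1 | 0) into 1, now (d | 1)
step 10: xor_false (←) rewrites 1 into (1 ^ 0), now (d | (1 ^ 0))
step 11: and_idem (←) rewrites (1 ^ 0) into ((1 ^ 0) & (1 ^ 0)), now (d | ((1 ^ 0) & (1 ^ 0)))
step 12: xor_false (←) rewrites 0 into (0 ^ 0), which is E2

YES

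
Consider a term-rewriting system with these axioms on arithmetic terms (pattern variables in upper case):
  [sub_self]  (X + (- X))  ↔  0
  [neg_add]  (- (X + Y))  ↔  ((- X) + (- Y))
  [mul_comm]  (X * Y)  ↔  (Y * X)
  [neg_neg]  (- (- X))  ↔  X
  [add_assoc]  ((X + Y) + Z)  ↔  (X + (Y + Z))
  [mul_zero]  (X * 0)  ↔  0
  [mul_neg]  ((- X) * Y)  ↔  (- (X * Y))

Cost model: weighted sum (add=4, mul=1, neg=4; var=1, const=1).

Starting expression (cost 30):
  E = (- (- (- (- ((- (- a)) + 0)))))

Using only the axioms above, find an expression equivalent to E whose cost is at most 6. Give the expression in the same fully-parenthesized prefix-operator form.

(a + 0)   [cost 6]

step 1: neg_neg (→) rewrites (- (- a)) into a, now (- (- (- (- (a + 0)))))
step 2: neg_neg (→) rewrites (- (- (- (- (a + 0))))) into (- (- (a + 0)))
step 3: neg_neg (→) rewrites (- (- (a + 0))) into (a + 0), reaching cost 6 (bound 6)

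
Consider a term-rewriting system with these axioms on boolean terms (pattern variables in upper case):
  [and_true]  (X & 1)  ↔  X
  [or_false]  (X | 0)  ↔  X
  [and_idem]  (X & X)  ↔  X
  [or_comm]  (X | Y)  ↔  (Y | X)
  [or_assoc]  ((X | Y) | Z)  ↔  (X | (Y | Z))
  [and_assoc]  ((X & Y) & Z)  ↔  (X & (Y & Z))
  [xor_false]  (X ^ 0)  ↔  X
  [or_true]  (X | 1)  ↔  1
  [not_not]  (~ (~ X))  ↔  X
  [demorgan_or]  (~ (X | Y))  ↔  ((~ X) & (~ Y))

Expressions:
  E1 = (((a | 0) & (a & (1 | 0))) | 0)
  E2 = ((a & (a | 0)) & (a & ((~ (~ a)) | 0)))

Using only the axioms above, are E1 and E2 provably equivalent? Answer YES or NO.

step 1: or_false (→) rewrites (((a | 0) & (a & (1 | 0))) | 0) into ((a | 0) & (a & (1 | 0)))
step 2: or_false (→) rewrites (1 | 0) into 1, now ((a | 0) & (a & 1))
step 3: or_false (→) rewrites (a | 0) into a, now (a & (a & 1))
step 4: and_true (→) rewrites (a & 1) into a, now (a & a)
step 5: or_false (←) rewrites a into (a | 0), now (a & (a | 0))
step 6: and_idem (←) rewrites (a & (a | 0)) into ((a & (a | 0)) & (a & (a | 0)))
step 7: not_not (←) rewrites a into (~ (~ a)), which is E2

YES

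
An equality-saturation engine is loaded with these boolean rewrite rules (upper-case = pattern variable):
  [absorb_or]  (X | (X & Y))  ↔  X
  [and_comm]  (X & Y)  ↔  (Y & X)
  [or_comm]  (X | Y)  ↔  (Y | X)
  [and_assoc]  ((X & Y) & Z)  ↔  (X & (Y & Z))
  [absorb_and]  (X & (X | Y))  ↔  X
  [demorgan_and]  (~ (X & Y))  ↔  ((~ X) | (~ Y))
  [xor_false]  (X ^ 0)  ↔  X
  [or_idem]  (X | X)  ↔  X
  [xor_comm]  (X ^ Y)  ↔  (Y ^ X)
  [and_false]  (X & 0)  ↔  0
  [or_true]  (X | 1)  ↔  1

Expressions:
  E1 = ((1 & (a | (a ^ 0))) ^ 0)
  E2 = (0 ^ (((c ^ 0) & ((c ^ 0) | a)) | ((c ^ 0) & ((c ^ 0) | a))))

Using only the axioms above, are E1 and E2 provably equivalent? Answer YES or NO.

All listed rules preserve value, hence provable equivalence implies equal values everywhere; look for a separating assignment.
a=0, c=1 gives E1 ↦ 0, E2 ↦ 1; values differ ⇒ not provably equivalent.

NO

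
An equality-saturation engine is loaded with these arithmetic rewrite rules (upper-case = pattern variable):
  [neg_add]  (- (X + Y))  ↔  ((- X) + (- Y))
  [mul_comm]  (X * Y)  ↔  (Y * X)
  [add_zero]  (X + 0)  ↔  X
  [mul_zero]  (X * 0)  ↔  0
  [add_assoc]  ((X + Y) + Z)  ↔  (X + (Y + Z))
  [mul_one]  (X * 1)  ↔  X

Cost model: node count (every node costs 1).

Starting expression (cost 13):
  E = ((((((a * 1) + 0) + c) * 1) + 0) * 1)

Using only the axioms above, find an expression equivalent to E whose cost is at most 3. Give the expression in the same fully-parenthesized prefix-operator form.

1. [mul_one →] (a * 1)  →  a;  E = (((((a + 0) + c) * 1) + 0) * 1)
2. [mul_one →] (((((a + 0) + c) * 1) + 0) * 1)  →  ((((a + 0) + c) * 1) + 0)
3. [mul_one →] (((a + 0) + c) * 1)  →  ((a + 0) + c);  E = (((a + 0) + c) + 0)
4. [add_zero →] (((a + 0) + c) + 0)  →  ((a + 0) + c)
5. [add_zero →] (a + 0)  →  a;  cost 3 ≤ 3, done

(a + c)   [cost 3]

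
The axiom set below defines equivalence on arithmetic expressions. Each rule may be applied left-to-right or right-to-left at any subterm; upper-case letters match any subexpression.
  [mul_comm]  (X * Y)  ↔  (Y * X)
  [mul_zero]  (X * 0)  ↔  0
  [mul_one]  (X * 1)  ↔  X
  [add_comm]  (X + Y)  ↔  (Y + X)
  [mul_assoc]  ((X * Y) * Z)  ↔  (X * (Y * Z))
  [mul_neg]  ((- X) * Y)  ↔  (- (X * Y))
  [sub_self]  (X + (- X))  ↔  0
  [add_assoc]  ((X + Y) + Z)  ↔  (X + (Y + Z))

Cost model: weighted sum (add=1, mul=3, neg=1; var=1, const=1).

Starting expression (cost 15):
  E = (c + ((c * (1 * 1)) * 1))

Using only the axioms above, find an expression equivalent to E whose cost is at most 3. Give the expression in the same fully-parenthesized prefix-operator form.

(c + c)   [cost 3]

step 1: mul_one (→) rewrites ((c * (1 * 1)) * 1) into (c * (1 * 1)), now (c + (c * (1 * 1)))
step 2: mul_one (→) rewrites (1 * 1) into 1, now (c + (c * 1))
step 3: mul_one (→) rewrites (c * 1) into c, reaching cost 3 (bound 3)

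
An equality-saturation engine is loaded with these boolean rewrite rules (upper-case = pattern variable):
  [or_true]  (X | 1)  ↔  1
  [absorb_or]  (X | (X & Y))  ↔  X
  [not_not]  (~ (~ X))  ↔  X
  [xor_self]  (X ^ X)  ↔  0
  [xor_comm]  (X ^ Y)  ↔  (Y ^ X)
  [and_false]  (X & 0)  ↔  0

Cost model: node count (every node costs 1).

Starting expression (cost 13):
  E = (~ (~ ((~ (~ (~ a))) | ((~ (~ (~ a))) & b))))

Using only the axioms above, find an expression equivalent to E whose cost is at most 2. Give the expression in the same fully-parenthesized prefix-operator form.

(1) ((~ (~ (~ a))) | ((~ (~ (~ a))) & b))  =[absorb_or →]=  (~ (~ (~ a)))    ⊢ (~ (~ (~ (~ (~ a)))))
(2) (~ (~ (~ (~ (~ a)))))  =[not_not →]=  (~ (~ (~ a)))
(3) (~ (~ (~ a)))  =[not_not →]=  (~ a)    ⊢ cost 2, within 2

(~ a)   [cost 2]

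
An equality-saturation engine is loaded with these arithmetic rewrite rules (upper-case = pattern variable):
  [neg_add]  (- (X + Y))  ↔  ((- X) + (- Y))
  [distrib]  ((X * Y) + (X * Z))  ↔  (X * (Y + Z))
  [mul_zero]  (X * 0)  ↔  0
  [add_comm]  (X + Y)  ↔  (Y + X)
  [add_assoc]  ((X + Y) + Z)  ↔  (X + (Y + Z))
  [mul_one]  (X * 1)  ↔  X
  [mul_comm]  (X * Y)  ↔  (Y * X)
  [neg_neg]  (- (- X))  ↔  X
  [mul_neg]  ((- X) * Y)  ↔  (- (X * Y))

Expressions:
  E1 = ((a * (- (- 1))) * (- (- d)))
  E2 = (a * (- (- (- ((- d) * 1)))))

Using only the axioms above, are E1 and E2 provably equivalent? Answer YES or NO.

(1) (- (- 1))  =[neg_neg →]=  1    ⊢ ((a * 1) * (- (- d)))
(2) (- (- d))  =[neg_neg →]=  d    ⊢ ((a * 1) * d)
(3) (a * 1)  =[mul_one →]=  a    ⊢ (a * d)
(4) d  =[neg_neg ←]=  (- (- d))    ⊢ (a * (- (- d)))
(5) (- d)  =[neg_neg ←]=  (- (- (- d)))    ⊢ (a * (- (- (- (- d)))))
(6) (- d)  =[mul_one ←]=  ((- d) * 1)    ⊢ E2

YES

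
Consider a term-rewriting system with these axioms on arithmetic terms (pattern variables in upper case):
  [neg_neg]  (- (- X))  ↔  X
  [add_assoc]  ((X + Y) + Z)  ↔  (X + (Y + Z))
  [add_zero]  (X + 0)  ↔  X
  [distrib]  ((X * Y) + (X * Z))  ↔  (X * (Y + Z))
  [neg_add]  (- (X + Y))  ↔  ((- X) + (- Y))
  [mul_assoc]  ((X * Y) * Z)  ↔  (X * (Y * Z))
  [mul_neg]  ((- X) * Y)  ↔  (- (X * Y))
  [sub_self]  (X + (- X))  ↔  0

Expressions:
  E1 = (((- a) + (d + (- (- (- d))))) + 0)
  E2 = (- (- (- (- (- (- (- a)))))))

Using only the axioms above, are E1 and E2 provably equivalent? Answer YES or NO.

(1) (((- a) + (d + (- (- (- d))))) + 0)  =[add_zero →]=  ((- a) + (d + (- (- (- d)))))
(2) (- (- d))  =[neg_neg →]=  d    ⊢ ((- a) + (d + (- d)))
(3) (d + (- d))  =[sub_self →]=  0    ⊢ ((- a) + 0)
(4) ((- a) + 0)  =[add_zero →]=  (- a)
(5) (- a)  =[neg_neg ←]=  (- (- (- a)))
(6) (- a)  =[neg_neg ←]=  (- (- (- a)))    ⊢ (- (- (- (- (- a)))))
(7) (- (- (- (- a))))  =[neg_neg ←]=  (- (- (- (- (- (- a))))))    ⊢ E2

YES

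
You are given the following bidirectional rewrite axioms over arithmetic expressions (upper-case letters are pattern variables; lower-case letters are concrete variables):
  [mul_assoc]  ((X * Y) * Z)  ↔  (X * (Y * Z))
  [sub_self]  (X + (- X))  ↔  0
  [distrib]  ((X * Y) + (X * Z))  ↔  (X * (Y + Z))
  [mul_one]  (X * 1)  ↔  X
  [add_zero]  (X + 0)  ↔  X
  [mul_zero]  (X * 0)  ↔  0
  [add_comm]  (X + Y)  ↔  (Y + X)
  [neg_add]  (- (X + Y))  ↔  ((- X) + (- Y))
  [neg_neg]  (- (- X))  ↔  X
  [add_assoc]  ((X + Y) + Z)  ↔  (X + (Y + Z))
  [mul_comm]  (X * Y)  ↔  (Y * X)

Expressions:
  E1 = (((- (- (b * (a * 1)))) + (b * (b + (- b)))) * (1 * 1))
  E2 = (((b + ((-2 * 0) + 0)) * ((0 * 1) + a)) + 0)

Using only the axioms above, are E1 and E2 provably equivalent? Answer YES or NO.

(1) (a * 1)  =[mul_one →]=  a    ⊢ (((- (- (b * a))) + (b * (b + (- b)))) * (1 * 1))
(2) (1 * 1)  =[mul_one →]=  1    ⊢ (((- (- (b * a))) + (b * (b + (- b)))) * 1)
(3) (((- (- (b * a))) + (b * (b + (- b)))) * 1)  =[mul_one →]=  ((- (- (b * a))) + (b * (b + (- b))))
(4) (- (- (b * a)))  =[neg_neg →]=  (b * a)    ⊢ ((b * a) + (b * (b + (- b))))
(5) (b + (- b))  =[sub_self →]=  0    ⊢ ((b * a) + (b * 0))
(6) ((b * a) + (b * 0))  =[distrib →]=  (b * (a + 0))
(7) (a + 0)  =[add_comm →]=  (0 + a)    ⊢ (b * (0 + a))
(8) b  =[add_zero ←]=  (b + 0)    ⊢ ((b + 0) * (0 + a))
(9) 0  =[mul_one ←]=  (0 * 1)    ⊢ ((b + 0) * ((0 * 1) + a))
(10) 0  =[mul_zero ←]=  (-2 * 0)    ⊢ ((b + (-2 * 0)) * ((0 * 1) + a))
(11) ((b + (-2 * 0)) * ((0 * 1) + a))  =[add_zero ←]=  (((b + (-2 * 0)) * ((0 * 1) + a)) + 0)
(12) (-2 * 0)  =[add_zero ←]=  ((-2 * 0) + 0)    ⊢ E2

YES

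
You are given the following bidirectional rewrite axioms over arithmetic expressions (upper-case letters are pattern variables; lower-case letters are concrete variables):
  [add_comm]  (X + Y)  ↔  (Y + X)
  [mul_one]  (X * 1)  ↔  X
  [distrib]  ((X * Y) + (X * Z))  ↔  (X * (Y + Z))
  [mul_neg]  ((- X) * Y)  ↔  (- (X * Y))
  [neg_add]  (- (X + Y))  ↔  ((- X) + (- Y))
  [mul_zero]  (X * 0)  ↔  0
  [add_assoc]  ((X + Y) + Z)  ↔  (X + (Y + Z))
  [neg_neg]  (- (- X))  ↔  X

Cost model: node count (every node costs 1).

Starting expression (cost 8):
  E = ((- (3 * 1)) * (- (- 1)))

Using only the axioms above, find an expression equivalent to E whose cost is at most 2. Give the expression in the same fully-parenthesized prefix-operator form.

(1) (3 * 1)  =[mul_one →]=  3    ⊢ ((- 3) * (- (- 1)))
(2) (- (- 1))  =[neg_neg →]=  1    ⊢ ((- 3) * 1)
(3) ((- 3) * 1)  =[mul_one →]=  (- 3)    ⊢ cost 2, within 2

(- 3)   [cost 2]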